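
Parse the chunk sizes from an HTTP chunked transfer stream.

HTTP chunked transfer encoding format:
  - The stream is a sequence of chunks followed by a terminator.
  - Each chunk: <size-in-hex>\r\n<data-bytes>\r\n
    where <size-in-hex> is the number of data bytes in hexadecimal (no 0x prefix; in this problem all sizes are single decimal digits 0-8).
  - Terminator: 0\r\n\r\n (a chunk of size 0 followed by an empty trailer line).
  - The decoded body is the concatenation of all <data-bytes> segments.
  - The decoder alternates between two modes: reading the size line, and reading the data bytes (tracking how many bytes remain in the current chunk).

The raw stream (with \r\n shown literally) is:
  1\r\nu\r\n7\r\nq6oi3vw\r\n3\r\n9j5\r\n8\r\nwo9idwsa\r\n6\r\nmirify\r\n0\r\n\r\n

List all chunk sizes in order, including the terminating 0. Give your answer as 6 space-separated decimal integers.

Chunk 1: stream[0..1]='1' size=0x1=1, data at stream[3..4]='u' -> body[0..1], body so far='u'
Chunk 2: stream[6..7]='7' size=0x7=7, data at stream[9..16]='q6oi3vw' -> body[1..8], body so far='uq6oi3vw'
Chunk 3: stream[18..19]='3' size=0x3=3, data at stream[21..24]='9j5' -> body[8..11], body so far='uq6oi3vw9j5'
Chunk 4: stream[26..27]='8' size=0x8=8, data at stream[29..37]='wo9idwsa' -> body[11..19], body so far='uq6oi3vw9j5wo9idwsa'
Chunk 5: stream[39..40]='6' size=0x6=6, data at stream[42..48]='mirify' -> body[19..25], body so far='uq6oi3vw9j5wo9idwsamirify'
Chunk 6: stream[50..51]='0' size=0 (terminator). Final body='uq6oi3vw9j5wo9idwsamirify' (25 bytes)

Answer: 1 7 3 8 6 0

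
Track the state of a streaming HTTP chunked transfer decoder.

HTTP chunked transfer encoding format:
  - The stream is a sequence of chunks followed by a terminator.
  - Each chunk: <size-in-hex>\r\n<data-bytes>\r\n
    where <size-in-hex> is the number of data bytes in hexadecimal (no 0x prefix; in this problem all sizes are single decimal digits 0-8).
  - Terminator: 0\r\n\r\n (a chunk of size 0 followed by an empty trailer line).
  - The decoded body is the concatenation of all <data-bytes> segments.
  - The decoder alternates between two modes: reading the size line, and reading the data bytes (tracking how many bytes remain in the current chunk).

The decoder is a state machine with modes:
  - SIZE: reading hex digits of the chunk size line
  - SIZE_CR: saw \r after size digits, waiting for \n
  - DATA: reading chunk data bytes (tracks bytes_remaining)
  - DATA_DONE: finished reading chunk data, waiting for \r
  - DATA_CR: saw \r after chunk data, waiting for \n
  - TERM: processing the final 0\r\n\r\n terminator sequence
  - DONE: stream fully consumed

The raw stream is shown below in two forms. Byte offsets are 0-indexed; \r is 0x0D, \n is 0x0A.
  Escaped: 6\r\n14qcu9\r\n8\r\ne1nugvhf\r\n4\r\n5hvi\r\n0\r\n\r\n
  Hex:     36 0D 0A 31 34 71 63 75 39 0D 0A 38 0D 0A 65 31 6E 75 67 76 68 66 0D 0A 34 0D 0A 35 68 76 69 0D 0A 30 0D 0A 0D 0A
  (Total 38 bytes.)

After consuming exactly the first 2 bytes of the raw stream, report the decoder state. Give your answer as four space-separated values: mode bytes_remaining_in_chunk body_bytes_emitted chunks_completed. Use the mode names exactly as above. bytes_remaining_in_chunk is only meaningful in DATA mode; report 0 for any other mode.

Answer: SIZE_CR 0 0 0

Derivation:
Byte 0 = '6': mode=SIZE remaining=0 emitted=0 chunks_done=0
Byte 1 = 0x0D: mode=SIZE_CR remaining=0 emitted=0 chunks_done=0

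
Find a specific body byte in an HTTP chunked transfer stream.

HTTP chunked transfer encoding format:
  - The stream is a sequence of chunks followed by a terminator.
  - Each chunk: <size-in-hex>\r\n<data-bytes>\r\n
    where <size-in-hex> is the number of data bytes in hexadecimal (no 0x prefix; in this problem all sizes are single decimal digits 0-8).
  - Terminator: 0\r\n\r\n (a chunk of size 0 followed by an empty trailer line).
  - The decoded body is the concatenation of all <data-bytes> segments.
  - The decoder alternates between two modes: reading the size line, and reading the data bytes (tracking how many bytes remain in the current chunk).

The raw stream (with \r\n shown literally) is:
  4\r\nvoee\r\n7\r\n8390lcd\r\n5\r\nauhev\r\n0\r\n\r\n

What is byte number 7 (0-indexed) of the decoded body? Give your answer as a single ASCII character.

Chunk 1: stream[0..1]='4' size=0x4=4, data at stream[3..7]='voee' -> body[0..4], body so far='voee'
Chunk 2: stream[9..10]='7' size=0x7=7, data at stream[12..19]='8390lcd' -> body[4..11], body so far='voee8390lcd'
Chunk 3: stream[21..22]='5' size=0x5=5, data at stream[24..29]='auhev' -> body[11..16], body so far='voee8390lcdauhev'
Chunk 4: stream[31..32]='0' size=0 (terminator). Final body='voee8390lcdauhev' (16 bytes)
Body byte 7 = '0'

Answer: 0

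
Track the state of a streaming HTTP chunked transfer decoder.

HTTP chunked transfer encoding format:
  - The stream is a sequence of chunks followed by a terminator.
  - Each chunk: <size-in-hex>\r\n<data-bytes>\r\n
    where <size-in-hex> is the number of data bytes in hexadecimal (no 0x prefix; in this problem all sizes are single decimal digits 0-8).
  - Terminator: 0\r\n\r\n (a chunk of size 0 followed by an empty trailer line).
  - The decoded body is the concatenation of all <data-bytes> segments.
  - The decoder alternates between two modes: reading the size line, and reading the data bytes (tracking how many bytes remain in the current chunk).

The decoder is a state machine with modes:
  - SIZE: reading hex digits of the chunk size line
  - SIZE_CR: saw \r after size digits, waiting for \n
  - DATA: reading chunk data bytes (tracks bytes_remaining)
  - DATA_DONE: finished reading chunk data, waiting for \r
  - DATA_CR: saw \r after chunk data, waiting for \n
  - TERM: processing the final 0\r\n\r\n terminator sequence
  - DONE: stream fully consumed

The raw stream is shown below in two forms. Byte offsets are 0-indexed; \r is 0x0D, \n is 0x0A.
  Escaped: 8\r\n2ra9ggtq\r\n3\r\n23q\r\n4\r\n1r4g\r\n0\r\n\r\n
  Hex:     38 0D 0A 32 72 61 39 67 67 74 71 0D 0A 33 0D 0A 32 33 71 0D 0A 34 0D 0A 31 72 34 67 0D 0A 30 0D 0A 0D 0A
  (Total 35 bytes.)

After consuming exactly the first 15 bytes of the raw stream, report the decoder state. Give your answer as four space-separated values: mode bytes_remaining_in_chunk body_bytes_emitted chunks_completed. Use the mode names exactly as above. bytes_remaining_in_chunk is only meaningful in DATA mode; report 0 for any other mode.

Byte 0 = '8': mode=SIZE remaining=0 emitted=0 chunks_done=0
Byte 1 = 0x0D: mode=SIZE_CR remaining=0 emitted=0 chunks_done=0
Byte 2 = 0x0A: mode=DATA remaining=8 emitted=0 chunks_done=0
Byte 3 = '2': mode=DATA remaining=7 emitted=1 chunks_done=0
Byte 4 = 'r': mode=DATA remaining=6 emitted=2 chunks_done=0
Byte 5 = 'a': mode=DATA remaining=5 emitted=3 chunks_done=0
Byte 6 = '9': mode=DATA remaining=4 emitted=4 chunks_done=0
Byte 7 = 'g': mode=DATA remaining=3 emitted=5 chunks_done=0
Byte 8 = 'g': mode=DATA remaining=2 emitted=6 chunks_done=0
Byte 9 = 't': mode=DATA remaining=1 emitted=7 chunks_done=0
Byte 10 = 'q': mode=DATA_DONE remaining=0 emitted=8 chunks_done=0
Byte 11 = 0x0D: mode=DATA_CR remaining=0 emitted=8 chunks_done=0
Byte 12 = 0x0A: mode=SIZE remaining=0 emitted=8 chunks_done=1
Byte 13 = '3': mode=SIZE remaining=0 emitted=8 chunks_done=1
Byte 14 = 0x0D: mode=SIZE_CR remaining=0 emitted=8 chunks_done=1

Answer: SIZE_CR 0 8 1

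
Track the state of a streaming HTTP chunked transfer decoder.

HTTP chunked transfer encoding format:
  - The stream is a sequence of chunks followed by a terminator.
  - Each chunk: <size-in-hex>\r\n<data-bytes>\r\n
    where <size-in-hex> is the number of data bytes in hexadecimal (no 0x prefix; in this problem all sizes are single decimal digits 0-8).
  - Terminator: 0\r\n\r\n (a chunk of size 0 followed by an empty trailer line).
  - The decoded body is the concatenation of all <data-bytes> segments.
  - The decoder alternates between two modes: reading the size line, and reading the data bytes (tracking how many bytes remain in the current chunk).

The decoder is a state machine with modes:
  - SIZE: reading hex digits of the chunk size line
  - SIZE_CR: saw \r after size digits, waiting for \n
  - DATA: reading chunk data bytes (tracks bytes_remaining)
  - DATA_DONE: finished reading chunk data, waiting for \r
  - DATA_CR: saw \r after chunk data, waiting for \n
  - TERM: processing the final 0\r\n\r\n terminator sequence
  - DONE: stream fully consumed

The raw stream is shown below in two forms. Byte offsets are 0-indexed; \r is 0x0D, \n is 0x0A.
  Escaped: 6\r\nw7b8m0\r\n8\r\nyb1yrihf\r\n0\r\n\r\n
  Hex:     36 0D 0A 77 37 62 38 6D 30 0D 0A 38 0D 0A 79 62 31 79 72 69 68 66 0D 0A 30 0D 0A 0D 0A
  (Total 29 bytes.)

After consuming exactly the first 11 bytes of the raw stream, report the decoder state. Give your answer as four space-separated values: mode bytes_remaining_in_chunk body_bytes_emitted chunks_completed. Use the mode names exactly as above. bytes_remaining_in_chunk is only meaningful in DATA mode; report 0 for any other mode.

Answer: SIZE 0 6 1

Derivation:
Byte 0 = '6': mode=SIZE remaining=0 emitted=0 chunks_done=0
Byte 1 = 0x0D: mode=SIZE_CR remaining=0 emitted=0 chunks_done=0
Byte 2 = 0x0A: mode=DATA remaining=6 emitted=0 chunks_done=0
Byte 3 = 'w': mode=DATA remaining=5 emitted=1 chunks_done=0
Byte 4 = '7': mode=DATA remaining=4 emitted=2 chunks_done=0
Byte 5 = 'b': mode=DATA remaining=3 emitted=3 chunks_done=0
Byte 6 = '8': mode=DATA remaining=2 emitted=4 chunks_done=0
Byte 7 = 'm': mode=DATA remaining=1 emitted=5 chunks_done=0
Byte 8 = '0': mode=DATA_DONE remaining=0 emitted=6 chunks_done=0
Byte 9 = 0x0D: mode=DATA_CR remaining=0 emitted=6 chunks_done=0
Byte 10 = 0x0A: mode=SIZE remaining=0 emitted=6 chunks_done=1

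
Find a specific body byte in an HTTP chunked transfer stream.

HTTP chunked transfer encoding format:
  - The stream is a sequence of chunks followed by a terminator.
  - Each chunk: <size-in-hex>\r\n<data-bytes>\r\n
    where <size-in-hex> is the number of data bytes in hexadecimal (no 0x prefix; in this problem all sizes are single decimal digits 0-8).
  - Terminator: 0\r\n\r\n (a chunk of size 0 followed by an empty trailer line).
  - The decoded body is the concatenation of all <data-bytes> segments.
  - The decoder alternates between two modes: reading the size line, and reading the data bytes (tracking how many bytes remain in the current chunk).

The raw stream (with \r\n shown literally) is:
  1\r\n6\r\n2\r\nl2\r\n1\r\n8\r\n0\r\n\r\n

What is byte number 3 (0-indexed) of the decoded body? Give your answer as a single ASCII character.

Answer: 8

Derivation:
Chunk 1: stream[0..1]='1' size=0x1=1, data at stream[3..4]='6' -> body[0..1], body so far='6'
Chunk 2: stream[6..7]='2' size=0x2=2, data at stream[9..11]='l2' -> body[1..3], body so far='6l2'
Chunk 3: stream[13..14]='1' size=0x1=1, data at stream[16..17]='8' -> body[3..4], body so far='6l28'
Chunk 4: stream[19..20]='0' size=0 (terminator). Final body='6l28' (4 bytes)
Body byte 3 = '8'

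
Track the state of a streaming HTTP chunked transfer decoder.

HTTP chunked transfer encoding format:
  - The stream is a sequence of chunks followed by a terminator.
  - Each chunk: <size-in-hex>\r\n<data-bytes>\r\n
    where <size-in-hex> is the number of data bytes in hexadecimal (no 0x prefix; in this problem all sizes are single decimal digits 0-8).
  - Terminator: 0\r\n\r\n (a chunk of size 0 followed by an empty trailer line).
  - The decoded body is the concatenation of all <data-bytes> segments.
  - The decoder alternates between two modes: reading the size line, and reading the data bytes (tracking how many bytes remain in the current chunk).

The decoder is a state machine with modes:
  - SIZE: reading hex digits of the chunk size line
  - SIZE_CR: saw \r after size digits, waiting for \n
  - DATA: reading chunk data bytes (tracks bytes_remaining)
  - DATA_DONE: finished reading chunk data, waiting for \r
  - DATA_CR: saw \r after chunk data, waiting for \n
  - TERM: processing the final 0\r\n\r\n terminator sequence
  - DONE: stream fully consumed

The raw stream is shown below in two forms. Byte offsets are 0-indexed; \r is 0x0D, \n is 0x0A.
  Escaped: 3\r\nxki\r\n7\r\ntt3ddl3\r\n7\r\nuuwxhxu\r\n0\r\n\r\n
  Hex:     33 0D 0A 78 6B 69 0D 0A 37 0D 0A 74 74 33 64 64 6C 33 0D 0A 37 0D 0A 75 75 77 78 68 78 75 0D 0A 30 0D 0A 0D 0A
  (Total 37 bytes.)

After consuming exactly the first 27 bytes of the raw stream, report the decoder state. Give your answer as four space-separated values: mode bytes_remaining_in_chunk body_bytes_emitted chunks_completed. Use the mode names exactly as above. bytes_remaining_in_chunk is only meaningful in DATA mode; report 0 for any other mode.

Byte 0 = '3': mode=SIZE remaining=0 emitted=0 chunks_done=0
Byte 1 = 0x0D: mode=SIZE_CR remaining=0 emitted=0 chunks_done=0
Byte 2 = 0x0A: mode=DATA remaining=3 emitted=0 chunks_done=0
Byte 3 = 'x': mode=DATA remaining=2 emitted=1 chunks_done=0
Byte 4 = 'k': mode=DATA remaining=1 emitted=2 chunks_done=0
Byte 5 = 'i': mode=DATA_DONE remaining=0 emitted=3 chunks_done=0
Byte 6 = 0x0D: mode=DATA_CR remaining=0 emitted=3 chunks_done=0
Byte 7 = 0x0A: mode=SIZE remaining=0 emitted=3 chunks_done=1
Byte 8 = '7': mode=SIZE remaining=0 emitted=3 chunks_done=1
Byte 9 = 0x0D: mode=SIZE_CR remaining=0 emitted=3 chunks_done=1
Byte 10 = 0x0A: mode=DATA remaining=7 emitted=3 chunks_done=1
Byte 11 = 't': mode=DATA remaining=6 emitted=4 chunks_done=1
Byte 12 = 't': mode=DATA remaining=5 emitted=5 chunks_done=1
Byte 13 = '3': mode=DATA remaining=4 emitted=6 chunks_done=1
Byte 14 = 'd': mode=DATA remaining=3 emitted=7 chunks_done=1
Byte 15 = 'd': mode=DATA remaining=2 emitted=8 chunks_done=1
Byte 16 = 'l': mode=DATA remaining=1 emitted=9 chunks_done=1
Byte 17 = '3': mode=DATA_DONE remaining=0 emitted=10 chunks_done=1
Byte 18 = 0x0D: mode=DATA_CR remaining=0 emitted=10 chunks_done=1
Byte 19 = 0x0A: mode=SIZE remaining=0 emitted=10 chunks_done=2
Byte 20 = '7': mode=SIZE remaining=0 emitted=10 chunks_done=2
Byte 21 = 0x0D: mode=SIZE_CR remaining=0 emitted=10 chunks_done=2
Byte 22 = 0x0A: mode=DATA remaining=7 emitted=10 chunks_done=2
Byte 23 = 'u': mode=DATA remaining=6 emitted=11 chunks_done=2
Byte 24 = 'u': mode=DATA remaining=5 emitted=12 chunks_done=2
Byte 25 = 'w': mode=DATA remaining=4 emitted=13 chunks_done=2
Byte 26 = 'x': mode=DATA remaining=3 emitted=14 chunks_done=2

Answer: DATA 3 14 2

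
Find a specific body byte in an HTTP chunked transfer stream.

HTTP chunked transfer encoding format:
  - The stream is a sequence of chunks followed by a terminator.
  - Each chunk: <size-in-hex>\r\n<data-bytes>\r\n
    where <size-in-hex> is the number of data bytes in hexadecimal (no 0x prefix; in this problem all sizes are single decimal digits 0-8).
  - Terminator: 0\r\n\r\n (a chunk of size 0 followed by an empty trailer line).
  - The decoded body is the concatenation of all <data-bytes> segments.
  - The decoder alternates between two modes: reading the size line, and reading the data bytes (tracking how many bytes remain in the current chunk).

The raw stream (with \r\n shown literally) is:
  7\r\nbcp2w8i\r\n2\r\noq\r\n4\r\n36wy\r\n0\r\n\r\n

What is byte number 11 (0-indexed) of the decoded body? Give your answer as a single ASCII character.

Answer: w

Derivation:
Chunk 1: stream[0..1]='7' size=0x7=7, data at stream[3..10]='bcp2w8i' -> body[0..7], body so far='bcp2w8i'
Chunk 2: stream[12..13]='2' size=0x2=2, data at stream[15..17]='oq' -> body[7..9], body so far='bcp2w8ioq'
Chunk 3: stream[19..20]='4' size=0x4=4, data at stream[22..26]='36wy' -> body[9..13], body so far='bcp2w8ioq36wy'
Chunk 4: stream[28..29]='0' size=0 (terminator). Final body='bcp2w8ioq36wy' (13 bytes)
Body byte 11 = 'w'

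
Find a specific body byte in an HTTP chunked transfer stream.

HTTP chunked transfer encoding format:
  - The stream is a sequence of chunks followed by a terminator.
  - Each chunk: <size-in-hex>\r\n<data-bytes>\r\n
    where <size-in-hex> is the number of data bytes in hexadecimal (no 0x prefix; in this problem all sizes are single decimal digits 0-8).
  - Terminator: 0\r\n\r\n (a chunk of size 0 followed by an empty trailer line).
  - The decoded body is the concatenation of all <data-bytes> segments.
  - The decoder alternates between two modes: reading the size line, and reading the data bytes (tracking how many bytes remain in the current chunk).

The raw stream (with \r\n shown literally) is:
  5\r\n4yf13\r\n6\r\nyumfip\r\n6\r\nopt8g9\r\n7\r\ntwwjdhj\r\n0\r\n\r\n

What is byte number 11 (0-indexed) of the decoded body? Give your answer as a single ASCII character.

Chunk 1: stream[0..1]='5' size=0x5=5, data at stream[3..8]='4yf13' -> body[0..5], body so far='4yf13'
Chunk 2: stream[10..11]='6' size=0x6=6, data at stream[13..19]='yumfip' -> body[5..11], body so far='4yf13yumfip'
Chunk 3: stream[21..22]='6' size=0x6=6, data at stream[24..30]='opt8g9' -> body[11..17], body so far='4yf13yumfipopt8g9'
Chunk 4: stream[32..33]='7' size=0x7=7, data at stream[35..42]='twwjdhj' -> body[17..24], body so far='4yf13yumfipopt8g9twwjdhj'
Chunk 5: stream[44..45]='0' size=0 (terminator). Final body='4yf13yumfipopt8g9twwjdhj' (24 bytes)
Body byte 11 = 'o'

Answer: o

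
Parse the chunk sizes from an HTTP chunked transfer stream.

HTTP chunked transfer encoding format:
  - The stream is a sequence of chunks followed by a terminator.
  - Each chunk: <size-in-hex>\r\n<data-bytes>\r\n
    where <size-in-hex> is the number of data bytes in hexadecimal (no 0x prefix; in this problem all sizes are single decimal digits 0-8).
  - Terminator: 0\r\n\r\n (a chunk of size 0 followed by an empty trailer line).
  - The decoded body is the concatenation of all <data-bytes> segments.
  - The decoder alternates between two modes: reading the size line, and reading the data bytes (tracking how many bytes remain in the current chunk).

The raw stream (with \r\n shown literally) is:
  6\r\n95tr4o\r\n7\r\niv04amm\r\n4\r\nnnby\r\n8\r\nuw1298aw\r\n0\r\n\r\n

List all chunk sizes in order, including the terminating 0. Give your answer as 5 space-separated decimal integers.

Answer: 6 7 4 8 0

Derivation:
Chunk 1: stream[0..1]='6' size=0x6=6, data at stream[3..9]='95tr4o' -> body[0..6], body so far='95tr4o'
Chunk 2: stream[11..12]='7' size=0x7=7, data at stream[14..21]='iv04amm' -> body[6..13], body so far='95tr4oiv04amm'
Chunk 3: stream[23..24]='4' size=0x4=4, data at stream[26..30]='nnby' -> body[13..17], body so far='95tr4oiv04ammnnby'
Chunk 4: stream[32..33]='8' size=0x8=8, data at stream[35..43]='uw1298aw' -> body[17..25], body so far='95tr4oiv04ammnnbyuw1298aw'
Chunk 5: stream[45..46]='0' size=0 (terminator). Final body='95tr4oiv04ammnnbyuw1298aw' (25 bytes)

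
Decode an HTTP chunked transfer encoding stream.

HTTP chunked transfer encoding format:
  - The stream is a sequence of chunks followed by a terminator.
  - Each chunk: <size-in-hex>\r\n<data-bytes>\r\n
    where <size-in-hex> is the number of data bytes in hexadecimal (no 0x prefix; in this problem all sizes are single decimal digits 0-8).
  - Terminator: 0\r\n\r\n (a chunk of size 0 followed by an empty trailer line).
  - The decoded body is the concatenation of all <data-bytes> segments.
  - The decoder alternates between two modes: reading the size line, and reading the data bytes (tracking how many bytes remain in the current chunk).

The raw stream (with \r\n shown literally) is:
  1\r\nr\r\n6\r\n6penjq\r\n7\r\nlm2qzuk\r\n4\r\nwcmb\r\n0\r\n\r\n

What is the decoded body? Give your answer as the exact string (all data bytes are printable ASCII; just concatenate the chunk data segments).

Chunk 1: stream[0..1]='1' size=0x1=1, data at stream[3..4]='r' -> body[0..1], body so far='r'
Chunk 2: stream[6..7]='6' size=0x6=6, data at stream[9..15]='6penjq' -> body[1..7], body so far='r6penjq'
Chunk 3: stream[17..18]='7' size=0x7=7, data at stream[20..27]='lm2qzuk' -> body[7..14], body so far='r6penjqlm2qzuk'
Chunk 4: stream[29..30]='4' size=0x4=4, data at stream[32..36]='wcmb' -> body[14..18], body so far='r6penjqlm2qzukwcmb'
Chunk 5: stream[38..39]='0' size=0 (terminator). Final body='r6penjqlm2qzukwcmb' (18 bytes)

Answer: r6penjqlm2qzukwcmb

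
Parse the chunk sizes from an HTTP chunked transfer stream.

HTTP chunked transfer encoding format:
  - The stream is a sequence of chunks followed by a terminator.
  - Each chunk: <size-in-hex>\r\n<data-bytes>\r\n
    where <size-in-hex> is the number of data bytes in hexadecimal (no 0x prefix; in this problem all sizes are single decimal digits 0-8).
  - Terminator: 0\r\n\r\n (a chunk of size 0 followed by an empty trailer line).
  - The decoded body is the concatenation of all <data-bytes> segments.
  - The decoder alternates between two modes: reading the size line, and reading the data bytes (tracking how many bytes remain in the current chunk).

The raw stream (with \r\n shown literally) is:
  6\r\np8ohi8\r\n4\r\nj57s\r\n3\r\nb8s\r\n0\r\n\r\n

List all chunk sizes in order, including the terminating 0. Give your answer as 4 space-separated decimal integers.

Chunk 1: stream[0..1]='6' size=0x6=6, data at stream[3..9]='p8ohi8' -> body[0..6], body so far='p8ohi8'
Chunk 2: stream[11..12]='4' size=0x4=4, data at stream[14..18]='j57s' -> body[6..10], body so far='p8ohi8j57s'
Chunk 3: stream[20..21]='3' size=0x3=3, data at stream[23..26]='b8s' -> body[10..13], body so far='p8ohi8j57sb8s'
Chunk 4: stream[28..29]='0' size=0 (terminator). Final body='p8ohi8j57sb8s' (13 bytes)

Answer: 6 4 3 0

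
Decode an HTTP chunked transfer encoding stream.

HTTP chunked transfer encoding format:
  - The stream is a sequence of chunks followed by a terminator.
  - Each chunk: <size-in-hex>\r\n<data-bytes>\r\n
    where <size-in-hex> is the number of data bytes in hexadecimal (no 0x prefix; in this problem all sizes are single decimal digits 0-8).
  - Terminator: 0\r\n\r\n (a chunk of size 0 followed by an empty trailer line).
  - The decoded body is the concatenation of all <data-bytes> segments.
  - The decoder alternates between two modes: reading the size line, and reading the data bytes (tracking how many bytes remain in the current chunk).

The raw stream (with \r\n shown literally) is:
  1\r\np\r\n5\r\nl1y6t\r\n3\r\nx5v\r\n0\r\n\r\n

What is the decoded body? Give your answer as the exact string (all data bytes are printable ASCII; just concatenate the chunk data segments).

Answer: pl1y6tx5v

Derivation:
Chunk 1: stream[0..1]='1' size=0x1=1, data at stream[3..4]='p' -> body[0..1], body so far='p'
Chunk 2: stream[6..7]='5' size=0x5=5, data at stream[9..14]='l1y6t' -> body[1..6], body so far='pl1y6t'
Chunk 3: stream[16..17]='3' size=0x3=3, data at stream[19..22]='x5v' -> body[6..9], body so far='pl1y6tx5v'
Chunk 4: stream[24..25]='0' size=0 (terminator). Final body='pl1y6tx5v' (9 bytes)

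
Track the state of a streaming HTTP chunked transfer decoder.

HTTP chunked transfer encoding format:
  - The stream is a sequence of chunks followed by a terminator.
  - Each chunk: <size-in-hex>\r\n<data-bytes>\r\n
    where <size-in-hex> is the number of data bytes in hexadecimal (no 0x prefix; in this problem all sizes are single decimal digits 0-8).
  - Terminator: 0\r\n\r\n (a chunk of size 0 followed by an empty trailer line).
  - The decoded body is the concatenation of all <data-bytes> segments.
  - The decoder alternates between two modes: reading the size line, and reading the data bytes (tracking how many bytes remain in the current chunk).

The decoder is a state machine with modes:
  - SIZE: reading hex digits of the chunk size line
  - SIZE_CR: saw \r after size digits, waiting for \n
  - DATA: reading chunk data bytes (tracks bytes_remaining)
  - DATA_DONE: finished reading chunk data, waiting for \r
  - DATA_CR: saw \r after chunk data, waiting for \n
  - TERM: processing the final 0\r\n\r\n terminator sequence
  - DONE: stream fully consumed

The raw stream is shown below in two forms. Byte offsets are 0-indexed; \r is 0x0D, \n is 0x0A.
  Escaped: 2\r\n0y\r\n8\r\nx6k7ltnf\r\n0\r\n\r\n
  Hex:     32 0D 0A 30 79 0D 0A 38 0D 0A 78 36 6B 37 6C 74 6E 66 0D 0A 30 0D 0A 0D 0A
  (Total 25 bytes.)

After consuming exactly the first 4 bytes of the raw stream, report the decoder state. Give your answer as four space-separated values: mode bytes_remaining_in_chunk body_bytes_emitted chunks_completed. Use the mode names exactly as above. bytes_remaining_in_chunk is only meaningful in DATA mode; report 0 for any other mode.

Answer: DATA 1 1 0

Derivation:
Byte 0 = '2': mode=SIZE remaining=0 emitted=0 chunks_done=0
Byte 1 = 0x0D: mode=SIZE_CR remaining=0 emitted=0 chunks_done=0
Byte 2 = 0x0A: mode=DATA remaining=2 emitted=0 chunks_done=0
Byte 3 = '0': mode=DATA remaining=1 emitted=1 chunks_done=0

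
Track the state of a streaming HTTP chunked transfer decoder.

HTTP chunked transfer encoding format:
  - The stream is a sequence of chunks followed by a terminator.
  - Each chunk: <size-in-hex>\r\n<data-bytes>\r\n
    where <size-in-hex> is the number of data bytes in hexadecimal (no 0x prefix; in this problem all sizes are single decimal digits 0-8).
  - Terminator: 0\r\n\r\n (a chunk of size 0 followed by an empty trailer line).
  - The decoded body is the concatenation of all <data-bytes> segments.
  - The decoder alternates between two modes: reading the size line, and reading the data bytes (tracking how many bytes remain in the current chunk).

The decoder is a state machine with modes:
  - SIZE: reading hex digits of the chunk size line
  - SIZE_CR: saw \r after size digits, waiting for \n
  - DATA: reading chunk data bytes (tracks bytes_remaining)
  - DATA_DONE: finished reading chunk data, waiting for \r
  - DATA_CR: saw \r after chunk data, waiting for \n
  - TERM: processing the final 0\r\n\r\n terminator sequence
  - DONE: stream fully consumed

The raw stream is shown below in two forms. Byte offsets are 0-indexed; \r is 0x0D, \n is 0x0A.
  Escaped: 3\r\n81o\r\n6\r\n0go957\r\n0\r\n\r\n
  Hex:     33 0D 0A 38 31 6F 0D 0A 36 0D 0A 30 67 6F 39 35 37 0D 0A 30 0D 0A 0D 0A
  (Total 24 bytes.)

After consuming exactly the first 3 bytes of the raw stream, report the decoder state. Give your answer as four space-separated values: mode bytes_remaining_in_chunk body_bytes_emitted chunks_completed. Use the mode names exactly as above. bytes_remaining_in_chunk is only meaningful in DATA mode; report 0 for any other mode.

Answer: DATA 3 0 0

Derivation:
Byte 0 = '3': mode=SIZE remaining=0 emitted=0 chunks_done=0
Byte 1 = 0x0D: mode=SIZE_CR remaining=0 emitted=0 chunks_done=0
Byte 2 = 0x0A: mode=DATA remaining=3 emitted=0 chunks_done=0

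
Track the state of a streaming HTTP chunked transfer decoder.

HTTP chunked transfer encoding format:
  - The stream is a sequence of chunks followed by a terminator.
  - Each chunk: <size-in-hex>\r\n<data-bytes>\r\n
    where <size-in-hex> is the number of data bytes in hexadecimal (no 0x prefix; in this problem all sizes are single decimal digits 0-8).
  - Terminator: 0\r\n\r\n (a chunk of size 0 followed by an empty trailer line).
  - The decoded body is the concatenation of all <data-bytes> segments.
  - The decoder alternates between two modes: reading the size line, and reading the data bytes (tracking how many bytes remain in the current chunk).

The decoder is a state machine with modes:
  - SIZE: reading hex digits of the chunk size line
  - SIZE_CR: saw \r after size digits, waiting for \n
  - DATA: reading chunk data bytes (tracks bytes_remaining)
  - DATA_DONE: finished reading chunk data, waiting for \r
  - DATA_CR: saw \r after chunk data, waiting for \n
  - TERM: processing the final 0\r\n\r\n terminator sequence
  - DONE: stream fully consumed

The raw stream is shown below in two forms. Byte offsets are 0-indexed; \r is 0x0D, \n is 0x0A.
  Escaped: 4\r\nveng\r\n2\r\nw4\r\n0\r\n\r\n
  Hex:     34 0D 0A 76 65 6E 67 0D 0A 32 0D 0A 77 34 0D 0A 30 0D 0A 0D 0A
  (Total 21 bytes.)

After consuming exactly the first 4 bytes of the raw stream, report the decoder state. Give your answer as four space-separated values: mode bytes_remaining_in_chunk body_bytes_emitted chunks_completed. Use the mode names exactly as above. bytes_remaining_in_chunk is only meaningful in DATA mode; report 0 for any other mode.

Answer: DATA 3 1 0

Derivation:
Byte 0 = '4': mode=SIZE remaining=0 emitted=0 chunks_done=0
Byte 1 = 0x0D: mode=SIZE_CR remaining=0 emitted=0 chunks_done=0
Byte 2 = 0x0A: mode=DATA remaining=4 emitted=0 chunks_done=0
Byte 3 = 'v': mode=DATA remaining=3 emitted=1 chunks_done=0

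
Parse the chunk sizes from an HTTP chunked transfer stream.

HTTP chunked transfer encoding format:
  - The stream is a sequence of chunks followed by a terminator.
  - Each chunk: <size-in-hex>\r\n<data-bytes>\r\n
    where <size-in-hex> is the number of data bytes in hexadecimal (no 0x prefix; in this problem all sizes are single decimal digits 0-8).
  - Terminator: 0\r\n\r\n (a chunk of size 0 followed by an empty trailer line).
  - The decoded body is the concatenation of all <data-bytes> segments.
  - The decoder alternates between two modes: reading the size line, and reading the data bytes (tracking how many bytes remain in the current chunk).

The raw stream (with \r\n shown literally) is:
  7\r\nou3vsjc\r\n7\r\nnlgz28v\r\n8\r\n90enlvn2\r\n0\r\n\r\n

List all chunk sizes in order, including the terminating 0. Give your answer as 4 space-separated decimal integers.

Answer: 7 7 8 0

Derivation:
Chunk 1: stream[0..1]='7' size=0x7=7, data at stream[3..10]='ou3vsjc' -> body[0..7], body so far='ou3vsjc'
Chunk 2: stream[12..13]='7' size=0x7=7, data at stream[15..22]='nlgz28v' -> body[7..14], body so far='ou3vsjcnlgz28v'
Chunk 3: stream[24..25]='8' size=0x8=8, data at stream[27..35]='90enlvn2' -> body[14..22], body so far='ou3vsjcnlgz28v90enlvn2'
Chunk 4: stream[37..38]='0' size=0 (terminator). Final body='ou3vsjcnlgz28v90enlvn2' (22 bytes)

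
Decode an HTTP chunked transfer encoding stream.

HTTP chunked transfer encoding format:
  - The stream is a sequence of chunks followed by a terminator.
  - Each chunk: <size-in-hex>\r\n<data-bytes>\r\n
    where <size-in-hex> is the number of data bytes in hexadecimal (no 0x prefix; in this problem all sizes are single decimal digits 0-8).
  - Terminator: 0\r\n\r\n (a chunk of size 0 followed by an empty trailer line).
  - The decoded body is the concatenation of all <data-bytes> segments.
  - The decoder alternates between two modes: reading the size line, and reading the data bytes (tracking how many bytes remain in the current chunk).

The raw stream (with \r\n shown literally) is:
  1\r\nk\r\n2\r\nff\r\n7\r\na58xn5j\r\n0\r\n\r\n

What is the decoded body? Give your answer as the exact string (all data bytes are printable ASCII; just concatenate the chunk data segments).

Chunk 1: stream[0..1]='1' size=0x1=1, data at stream[3..4]='k' -> body[0..1], body so far='k'
Chunk 2: stream[6..7]='2' size=0x2=2, data at stream[9..11]='ff' -> body[1..3], body so far='kff'
Chunk 3: stream[13..14]='7' size=0x7=7, data at stream[16..23]='a58xn5j' -> body[3..10], body so far='kffa58xn5j'
Chunk 4: stream[25..26]='0' size=0 (terminator). Final body='kffa58xn5j' (10 bytes)

Answer: kffa58xn5j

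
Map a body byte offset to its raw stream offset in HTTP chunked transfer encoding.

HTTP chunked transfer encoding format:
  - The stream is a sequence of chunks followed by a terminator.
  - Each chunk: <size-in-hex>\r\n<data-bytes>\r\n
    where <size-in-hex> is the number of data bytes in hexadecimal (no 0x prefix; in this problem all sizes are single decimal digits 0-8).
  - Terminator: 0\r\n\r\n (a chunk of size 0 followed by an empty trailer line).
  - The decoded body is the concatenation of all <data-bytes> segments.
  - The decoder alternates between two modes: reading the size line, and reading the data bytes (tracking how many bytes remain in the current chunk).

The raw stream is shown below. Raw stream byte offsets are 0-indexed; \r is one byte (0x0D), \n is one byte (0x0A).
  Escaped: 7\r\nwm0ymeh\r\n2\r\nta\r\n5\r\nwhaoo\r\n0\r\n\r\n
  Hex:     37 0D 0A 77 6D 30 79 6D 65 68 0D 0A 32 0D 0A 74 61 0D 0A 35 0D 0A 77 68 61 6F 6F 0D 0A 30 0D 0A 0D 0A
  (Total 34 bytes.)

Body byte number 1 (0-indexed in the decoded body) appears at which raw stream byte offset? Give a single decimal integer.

Answer: 4

Derivation:
Chunk 1: stream[0..1]='7' size=0x7=7, data at stream[3..10]='wm0ymeh' -> body[0..7], body so far='wm0ymeh'
Chunk 2: stream[12..13]='2' size=0x2=2, data at stream[15..17]='ta' -> body[7..9], body so far='wm0ymehta'
Chunk 3: stream[19..20]='5' size=0x5=5, data at stream[22..27]='whaoo' -> body[9..14], body so far='wm0ymehtawhaoo'
Chunk 4: stream[29..30]='0' size=0 (terminator). Final body='wm0ymehtawhaoo' (14 bytes)
Body byte 1 at stream offset 4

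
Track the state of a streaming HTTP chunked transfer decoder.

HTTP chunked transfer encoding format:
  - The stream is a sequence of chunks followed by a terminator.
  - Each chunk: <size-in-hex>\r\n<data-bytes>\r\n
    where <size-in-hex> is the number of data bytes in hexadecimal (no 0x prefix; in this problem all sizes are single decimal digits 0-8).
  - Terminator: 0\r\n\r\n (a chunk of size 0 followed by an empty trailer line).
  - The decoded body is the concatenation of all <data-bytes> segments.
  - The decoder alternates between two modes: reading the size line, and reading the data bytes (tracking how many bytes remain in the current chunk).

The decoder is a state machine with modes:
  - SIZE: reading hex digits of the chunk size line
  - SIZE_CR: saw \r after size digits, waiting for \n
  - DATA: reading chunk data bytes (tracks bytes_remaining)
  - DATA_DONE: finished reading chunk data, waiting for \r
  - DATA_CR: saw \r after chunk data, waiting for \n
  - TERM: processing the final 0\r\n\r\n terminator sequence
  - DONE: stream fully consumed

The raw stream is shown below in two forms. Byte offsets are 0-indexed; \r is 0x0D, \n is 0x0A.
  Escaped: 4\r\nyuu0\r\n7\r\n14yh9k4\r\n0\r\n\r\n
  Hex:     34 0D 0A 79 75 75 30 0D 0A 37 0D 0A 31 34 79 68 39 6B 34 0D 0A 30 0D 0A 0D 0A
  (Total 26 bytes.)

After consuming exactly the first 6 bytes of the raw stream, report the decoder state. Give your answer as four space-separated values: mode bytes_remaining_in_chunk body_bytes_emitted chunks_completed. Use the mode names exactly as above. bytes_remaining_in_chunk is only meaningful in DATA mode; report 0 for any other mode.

Answer: DATA 1 3 0

Derivation:
Byte 0 = '4': mode=SIZE remaining=0 emitted=0 chunks_done=0
Byte 1 = 0x0D: mode=SIZE_CR remaining=0 emitted=0 chunks_done=0
Byte 2 = 0x0A: mode=DATA remaining=4 emitted=0 chunks_done=0
Byte 3 = 'y': mode=DATA remaining=3 emitted=1 chunks_done=0
Byte 4 = 'u': mode=DATA remaining=2 emitted=2 chunks_done=0
Byte 5 = 'u': mode=DATA remaining=1 emitted=3 chunks_done=0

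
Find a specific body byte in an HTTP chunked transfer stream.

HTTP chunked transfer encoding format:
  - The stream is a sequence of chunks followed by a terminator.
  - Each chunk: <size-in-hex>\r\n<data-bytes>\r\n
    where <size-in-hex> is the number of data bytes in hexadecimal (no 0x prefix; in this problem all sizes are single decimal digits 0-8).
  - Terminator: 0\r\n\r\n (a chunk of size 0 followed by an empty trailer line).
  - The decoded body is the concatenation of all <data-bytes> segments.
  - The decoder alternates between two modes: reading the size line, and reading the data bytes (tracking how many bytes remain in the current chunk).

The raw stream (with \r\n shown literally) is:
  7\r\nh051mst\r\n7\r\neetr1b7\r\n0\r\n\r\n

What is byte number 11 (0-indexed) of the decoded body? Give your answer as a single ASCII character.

Chunk 1: stream[0..1]='7' size=0x7=7, data at stream[3..10]='h051mst' -> body[0..7], body so far='h051mst'
Chunk 2: stream[12..13]='7' size=0x7=7, data at stream[15..22]='eetr1b7' -> body[7..14], body so far='h051msteetr1b7'
Chunk 3: stream[24..25]='0' size=0 (terminator). Final body='h051msteetr1b7' (14 bytes)
Body byte 11 = '1'

Answer: 1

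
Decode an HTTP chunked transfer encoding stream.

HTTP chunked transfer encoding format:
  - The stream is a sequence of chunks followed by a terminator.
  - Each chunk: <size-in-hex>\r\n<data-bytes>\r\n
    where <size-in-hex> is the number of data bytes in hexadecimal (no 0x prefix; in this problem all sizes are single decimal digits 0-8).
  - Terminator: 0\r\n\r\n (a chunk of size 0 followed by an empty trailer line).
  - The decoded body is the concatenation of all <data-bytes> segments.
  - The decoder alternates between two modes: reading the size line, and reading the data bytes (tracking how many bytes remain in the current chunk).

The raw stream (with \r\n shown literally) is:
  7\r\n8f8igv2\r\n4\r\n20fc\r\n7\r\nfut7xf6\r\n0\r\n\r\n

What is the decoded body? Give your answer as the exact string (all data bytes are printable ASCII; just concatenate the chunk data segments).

Chunk 1: stream[0..1]='7' size=0x7=7, data at stream[3..10]='8f8igv2' -> body[0..7], body so far='8f8igv2'
Chunk 2: stream[12..13]='4' size=0x4=4, data at stream[15..19]='20fc' -> body[7..11], body so far='8f8igv220fc'
Chunk 3: stream[21..22]='7' size=0x7=7, data at stream[24..31]='fut7xf6' -> body[11..18], body so far='8f8igv220fcfut7xf6'
Chunk 4: stream[33..34]='0' size=0 (terminator). Final body='8f8igv220fcfut7xf6' (18 bytes)

Answer: 8f8igv220fcfut7xf6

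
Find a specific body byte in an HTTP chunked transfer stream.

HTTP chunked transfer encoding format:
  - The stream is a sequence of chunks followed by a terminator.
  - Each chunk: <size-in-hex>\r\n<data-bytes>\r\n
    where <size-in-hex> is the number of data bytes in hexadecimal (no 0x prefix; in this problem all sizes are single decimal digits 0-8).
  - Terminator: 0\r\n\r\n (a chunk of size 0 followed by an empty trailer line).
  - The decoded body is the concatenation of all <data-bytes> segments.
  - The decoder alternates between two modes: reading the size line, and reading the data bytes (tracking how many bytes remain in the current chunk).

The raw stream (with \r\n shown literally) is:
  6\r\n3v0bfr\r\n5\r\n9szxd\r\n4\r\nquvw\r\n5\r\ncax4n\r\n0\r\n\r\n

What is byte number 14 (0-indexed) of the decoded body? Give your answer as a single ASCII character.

Chunk 1: stream[0..1]='6' size=0x6=6, data at stream[3..9]='3v0bfr' -> body[0..6], body so far='3v0bfr'
Chunk 2: stream[11..12]='5' size=0x5=5, data at stream[14..19]='9szxd' -> body[6..11], body so far='3v0bfr9szxd'
Chunk 3: stream[21..22]='4' size=0x4=4, data at stream[24..28]='quvw' -> body[11..15], body so far='3v0bfr9szxdquvw'
Chunk 4: stream[30..31]='5' size=0x5=5, data at stream[33..38]='cax4n' -> body[15..20], body so far='3v0bfr9szxdquvwcax4n'
Chunk 5: stream[40..41]='0' size=0 (terminator). Final body='3v0bfr9szxdquvwcax4n' (20 bytes)
Body byte 14 = 'w'

Answer: w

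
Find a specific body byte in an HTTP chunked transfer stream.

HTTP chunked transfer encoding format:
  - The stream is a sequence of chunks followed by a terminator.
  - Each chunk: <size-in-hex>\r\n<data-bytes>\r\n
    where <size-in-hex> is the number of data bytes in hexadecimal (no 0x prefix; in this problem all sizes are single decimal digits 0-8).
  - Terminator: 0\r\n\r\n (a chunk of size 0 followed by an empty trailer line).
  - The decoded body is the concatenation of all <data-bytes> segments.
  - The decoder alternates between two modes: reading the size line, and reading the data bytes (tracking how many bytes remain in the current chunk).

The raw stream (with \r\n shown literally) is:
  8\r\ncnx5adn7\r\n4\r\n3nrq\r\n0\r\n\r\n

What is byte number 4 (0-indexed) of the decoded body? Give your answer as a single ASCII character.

Answer: a

Derivation:
Chunk 1: stream[0..1]='8' size=0x8=8, data at stream[3..11]='cnx5adn7' -> body[0..8], body so far='cnx5adn7'
Chunk 2: stream[13..14]='4' size=0x4=4, data at stream[16..20]='3nrq' -> body[8..12], body so far='cnx5adn73nrq'
Chunk 3: stream[22..23]='0' size=0 (terminator). Final body='cnx5adn73nrq' (12 bytes)
Body byte 4 = 'a'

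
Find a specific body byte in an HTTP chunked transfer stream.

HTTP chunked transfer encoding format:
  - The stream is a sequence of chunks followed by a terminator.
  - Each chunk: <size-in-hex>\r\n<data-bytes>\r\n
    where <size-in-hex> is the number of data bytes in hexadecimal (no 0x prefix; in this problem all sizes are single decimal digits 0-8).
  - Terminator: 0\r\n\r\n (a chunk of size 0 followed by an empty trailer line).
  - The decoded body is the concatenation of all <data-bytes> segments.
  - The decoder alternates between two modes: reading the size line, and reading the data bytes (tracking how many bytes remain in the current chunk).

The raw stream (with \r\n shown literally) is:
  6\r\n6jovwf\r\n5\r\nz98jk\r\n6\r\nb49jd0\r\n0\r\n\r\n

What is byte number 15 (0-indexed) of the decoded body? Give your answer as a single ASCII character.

Chunk 1: stream[0..1]='6' size=0x6=6, data at stream[3..9]='6jovwf' -> body[0..6], body so far='6jovwf'
Chunk 2: stream[11..12]='5' size=0x5=5, data at stream[14..19]='z98jk' -> body[6..11], body so far='6jovwfz98jk'
Chunk 3: stream[21..22]='6' size=0x6=6, data at stream[24..30]='b49jd0' -> body[11..17], body so far='6jovwfz98jkb49jd0'
Chunk 4: stream[32..33]='0' size=0 (terminator). Final body='6jovwfz98jkb49jd0' (17 bytes)
Body byte 15 = 'd'

Answer: d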